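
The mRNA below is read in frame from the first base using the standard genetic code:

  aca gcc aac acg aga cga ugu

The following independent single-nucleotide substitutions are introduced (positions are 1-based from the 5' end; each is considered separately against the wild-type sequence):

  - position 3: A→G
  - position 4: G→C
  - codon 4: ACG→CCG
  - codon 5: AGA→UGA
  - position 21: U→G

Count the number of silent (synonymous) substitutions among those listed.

Codon 1: ACA (Thr) → ACG (Thr) — synonymous.
Codon 2: GCC (Ala) → CCC (Pro) — missense.
Codon 4: ACG (Thr) → CCG (Pro) — missense.
Codon 5: AGA (Arg) → UGA (Stop) — nonsense.
Codon 7: UGU (Cys) → UGG (Trp) — missense.
Synonymous: 1 of 5.

1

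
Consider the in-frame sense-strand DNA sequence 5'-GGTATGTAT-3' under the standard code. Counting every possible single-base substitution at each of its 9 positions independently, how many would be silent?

Codon 1 (GGT, Gly): 3 synonymous substitutions.
Codon 2 (ATG, Met): 0 synonymous substitutions.
Codon 3 (TAT, Tyr): 1 synonymous substitution.
Total: 3 + 0 + 1 = 4.

4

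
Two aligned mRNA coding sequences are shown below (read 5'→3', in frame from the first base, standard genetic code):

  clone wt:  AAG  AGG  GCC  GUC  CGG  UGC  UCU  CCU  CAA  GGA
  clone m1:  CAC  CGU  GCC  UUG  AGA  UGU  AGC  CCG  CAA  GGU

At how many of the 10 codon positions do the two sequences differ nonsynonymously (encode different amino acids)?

Codon 1: AAG Lys / CAC His — nonsynonymous.
Codon 2: AGG Arg / CGU Arg — synonymous.
Codon 3: GCC Ala / GCC Ala — identical.
Codon 4: GUC Val / UUG Leu — nonsynonymous.
Codon 5: CGG Arg / AGA Arg — synonymous.
Codon 6: UGC Cys / UGU Cys — synonymous.
Codon 7: UCU Ser / AGC Ser — synonymous.
Codon 8: CCU Pro / CCG Pro — synonymous.
Codon 9: CAA Gln / CAA Gln — identical.
Codon 10: GGA Gly / GGU Gly — synonymous.
Nonsynonymous differences: 2.

2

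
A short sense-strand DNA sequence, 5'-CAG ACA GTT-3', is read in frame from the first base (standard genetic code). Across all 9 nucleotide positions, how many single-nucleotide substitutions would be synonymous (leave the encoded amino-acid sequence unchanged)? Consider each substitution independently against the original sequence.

Codon 1 (CAG, Gln): 1 synonymous substitution.
Codon 2 (ACA, Thr): 3 synonymous substitutions.
Codon 3 (GTT, Val): 3 synonymous substitutions.
Total: 1 + 3 + 3 = 7.

7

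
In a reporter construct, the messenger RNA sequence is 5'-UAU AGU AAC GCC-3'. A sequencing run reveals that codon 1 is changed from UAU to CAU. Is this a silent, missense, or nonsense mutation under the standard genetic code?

Position 1 falls in codon 1: UAU → Tyr.
After the substitution the codon is CAU → His.
Tyr ≠ His, so this is a missense mutation.

missense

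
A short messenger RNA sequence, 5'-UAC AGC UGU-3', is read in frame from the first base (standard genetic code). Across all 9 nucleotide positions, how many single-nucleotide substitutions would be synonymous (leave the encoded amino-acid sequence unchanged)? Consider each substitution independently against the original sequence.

Codon 1 (UAC, Tyr): 1 synonymous substitution.
Codon 2 (AGC, Ser): 1 synonymous substitution.
Codon 3 (UGU, Cys): 1 synonymous substitution.
Total: 1 + 1 + 1 = 3.

3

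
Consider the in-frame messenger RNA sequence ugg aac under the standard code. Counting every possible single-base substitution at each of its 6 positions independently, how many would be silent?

Codon 1 (UGG, Trp): 0 synonymous substitutions.
Codon 2 (AAC, Asn): 1 synonymous substitution.
Total: 0 + 1 = 1.

1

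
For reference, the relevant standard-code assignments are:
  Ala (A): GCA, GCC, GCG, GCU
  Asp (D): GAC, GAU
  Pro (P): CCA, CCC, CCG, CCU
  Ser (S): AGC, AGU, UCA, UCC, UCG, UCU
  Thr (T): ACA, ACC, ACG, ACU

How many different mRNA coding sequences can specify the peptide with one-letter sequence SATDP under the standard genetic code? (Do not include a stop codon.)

768

Ser: 6 codons.
Ala: 4 codons.
Thr: 4 codons.
Asp: 2 codons.
Pro: 4 codons.
6 × 4 × 4 × 2 × 4 = 768.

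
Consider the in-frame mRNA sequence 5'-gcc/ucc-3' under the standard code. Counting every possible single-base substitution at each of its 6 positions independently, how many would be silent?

6

Codon 1 (GCC, Ala): 3 synonymous substitutions.
Codon 2 (UCC, Ser): 3 synonymous substitutions.
Total: 3 + 3 = 6.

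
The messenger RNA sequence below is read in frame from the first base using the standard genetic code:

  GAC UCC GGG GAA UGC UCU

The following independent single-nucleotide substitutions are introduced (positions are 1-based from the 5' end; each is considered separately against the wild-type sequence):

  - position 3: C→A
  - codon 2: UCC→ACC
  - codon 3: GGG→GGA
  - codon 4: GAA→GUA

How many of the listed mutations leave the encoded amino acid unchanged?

Codon 1: GAC (Asp) → GAA (Glu) — missense.
Codon 2: UCC (Ser) → ACC (Thr) — missense.
Codon 3: GGG (Gly) → GGA (Gly) — synonymous.
Codon 4: GAA (Glu) → GUA (Val) — missense.
Synonymous: 1 of 4.

1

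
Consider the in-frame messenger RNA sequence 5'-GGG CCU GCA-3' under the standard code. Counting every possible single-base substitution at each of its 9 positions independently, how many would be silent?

9

Codon 1 (GGG, Gly): 3 synonymous substitutions.
Codon 2 (CCU, Pro): 3 synonymous substitutions.
Codon 3 (GCA, Ala): 3 synonymous substitutions.
Total: 3 + 3 + 3 = 9.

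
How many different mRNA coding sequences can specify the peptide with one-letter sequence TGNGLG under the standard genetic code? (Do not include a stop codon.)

3072

Thr: 4 codons.
Gly: 4 codons.
Asn: 2 codons.
Gly: 4 codons.
Leu: 6 codons.
Gly: 4 codons.
4 × 4 × 2 × 4 × 6 × 4 = 3072.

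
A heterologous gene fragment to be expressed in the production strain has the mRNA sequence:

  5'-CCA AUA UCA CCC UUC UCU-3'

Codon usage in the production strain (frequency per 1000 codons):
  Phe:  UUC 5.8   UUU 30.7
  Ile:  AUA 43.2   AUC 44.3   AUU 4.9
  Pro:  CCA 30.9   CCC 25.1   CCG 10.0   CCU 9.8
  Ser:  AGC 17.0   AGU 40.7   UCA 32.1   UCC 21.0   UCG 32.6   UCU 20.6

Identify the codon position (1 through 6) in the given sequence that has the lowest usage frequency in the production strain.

Codon 1 CCA (Pro): 30.9 per 1000.
Codon 2 AUA (Ile): 43.2 per 1000.
Codon 3 UCA (Ser): 32.1 per 1000.
Codon 4 CCC (Pro): 25.1 per 1000.
Codon 5 UUC (Phe): 5.8 per 1000.
Codon 6 UCU (Ser): 20.6 per 1000.
Lowest frequency is 5.8 at codon 5.

5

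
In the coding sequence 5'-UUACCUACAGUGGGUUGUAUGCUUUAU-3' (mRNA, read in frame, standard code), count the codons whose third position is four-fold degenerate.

5

Codon 1 UUA (Leu): third position 2-fold.
Codon 2 CCU (Pro): third position 4-fold.
Codon 3 ACA (Thr): third position 4-fold.
Codon 4 GUG (Val): third position 4-fold.
Codon 5 GGU (Gly): third position 4-fold.
Codon 6 UGU (Cys): third position 2-fold.
Codon 7 AUG (Met): third position 1-fold.
Codon 8 CUU (Leu): third position 4-fold.
Codon 9 UAU (Tyr): third position 2-fold.
Four-fold degenerate third positions: 5.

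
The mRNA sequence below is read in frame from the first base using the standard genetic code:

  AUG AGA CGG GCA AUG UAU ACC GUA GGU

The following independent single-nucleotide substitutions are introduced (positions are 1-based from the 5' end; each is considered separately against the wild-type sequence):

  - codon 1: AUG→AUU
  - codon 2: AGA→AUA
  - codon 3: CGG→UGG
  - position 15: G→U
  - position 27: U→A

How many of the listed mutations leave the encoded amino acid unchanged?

Codon 1: AUG (Met) → AUU (Ile) — missense.
Codon 2: AGA (Arg) → AUA (Ile) — missense.
Codon 3: CGG (Arg) → UGG (Trp) — missense.
Codon 5: AUG (Met) → AUU (Ile) — missense.
Codon 9: GGU (Gly) → GGA (Gly) — synonymous.
Synonymous: 1 of 5.

1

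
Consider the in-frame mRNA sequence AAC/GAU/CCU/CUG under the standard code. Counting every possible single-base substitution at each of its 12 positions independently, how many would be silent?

Codon 1 (AAC, Asn): 1 synonymous substitution.
Codon 2 (GAU, Asp): 1 synonymous substitution.
Codon 3 (CCU, Pro): 3 synonymous substitutions.
Codon 4 (CUG, Leu): 4 synonymous substitutions.
Total: 1 + 1 + 3 + 4 = 9.

9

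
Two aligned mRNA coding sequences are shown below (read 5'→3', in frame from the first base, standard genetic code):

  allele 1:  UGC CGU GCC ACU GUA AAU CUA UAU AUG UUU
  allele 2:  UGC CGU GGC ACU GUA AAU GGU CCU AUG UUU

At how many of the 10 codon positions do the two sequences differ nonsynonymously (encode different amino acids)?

3

Codon 1: UGC Cys / UGC Cys — identical.
Codon 2: CGU Arg / CGU Arg — identical.
Codon 3: GCC Ala / GGC Gly — nonsynonymous.
Codon 4: ACU Thr / ACU Thr — identical.
Codon 5: GUA Val / GUA Val — identical.
Codon 6: AAU Asn / AAU Asn — identical.
Codon 7: CUA Leu / GGU Gly — nonsynonymous.
Codon 8: UAU Tyr / CCU Pro — nonsynonymous.
Codon 9: AUG Met / AUG Met — identical.
Codon 10: UUU Phe / UUU Phe — identical.
Nonsynonymous differences: 3.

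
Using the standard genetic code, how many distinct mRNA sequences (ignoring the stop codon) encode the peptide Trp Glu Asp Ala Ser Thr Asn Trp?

Trp: 1 codon.
Glu: 2 codons.
Asp: 2 codons.
Ala: 4 codons.
Ser: 6 codons.
Thr: 4 codons.
Asn: 2 codons.
Trp: 1 codon.
1 × 2 × 2 × 4 × 6 × 4 × 2 × 1 = 768.

768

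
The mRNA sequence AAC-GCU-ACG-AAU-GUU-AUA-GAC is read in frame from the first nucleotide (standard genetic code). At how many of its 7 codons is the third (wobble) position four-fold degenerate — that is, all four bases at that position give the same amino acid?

3

Codon 1 AAC (Asn): third position 2-fold.
Codon 2 GCU (Ala): third position 4-fold.
Codon 3 ACG (Thr): third position 4-fold.
Codon 4 AAU (Asn): third position 2-fold.
Codon 5 GUU (Val): third position 4-fold.
Codon 6 AUA (Ile): third position 3-fold.
Codon 7 GAC (Asp): third position 2-fold.
Four-fold degenerate third positions: 3.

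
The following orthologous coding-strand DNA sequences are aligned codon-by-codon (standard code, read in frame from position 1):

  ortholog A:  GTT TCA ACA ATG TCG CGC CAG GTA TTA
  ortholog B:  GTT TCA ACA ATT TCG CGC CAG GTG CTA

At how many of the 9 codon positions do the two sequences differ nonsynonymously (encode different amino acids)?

Codon 1: GTT Val / GTT Val — identical.
Codon 2: TCA Ser / TCA Ser — identical.
Codon 3: ACA Thr / ACA Thr — identical.
Codon 4: ATG Met / ATT Ile — nonsynonymous.
Codon 5: TCG Ser / TCG Ser — identical.
Codon 6: CGC Arg / CGC Arg — identical.
Codon 7: CAG Gln / CAG Gln — identical.
Codon 8: GTA Val / GTG Val — synonymous.
Codon 9: TTA Leu / CTA Leu — synonymous.
Nonsynonymous differences: 1.

1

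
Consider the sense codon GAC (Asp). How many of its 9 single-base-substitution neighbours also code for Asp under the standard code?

Position 1: none → 0 synonymous.
Position 2: none → 0 synonymous.
Position 3: GAU → 1 synonymous.
Total: 0 + 0 + 1 = 1.

1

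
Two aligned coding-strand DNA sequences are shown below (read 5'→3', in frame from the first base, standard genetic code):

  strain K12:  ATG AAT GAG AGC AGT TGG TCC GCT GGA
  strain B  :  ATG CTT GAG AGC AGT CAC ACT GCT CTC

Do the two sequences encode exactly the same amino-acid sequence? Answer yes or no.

Codon 1: ATG Met / ATG Met — identical.
Codon 2: AAT Asn / CTT Leu — nonsynonymous.
Codon 3: GAG Glu / GAG Glu — identical.
Codon 4: AGC Ser / AGC Ser — identical.
Codon 5: AGT Ser / AGT Ser — identical.
Codon 6: TGG Trp / CAC His — nonsynonymous.
Codon 7: TCC Ser / ACT Thr — nonsynonymous.
Codon 8: GCT Ala / GCT Ala — identical.
Codon 9: GGA Gly / CTC Leu — nonsynonymous.
Nonsynonymous differences: 4 → different protein.

no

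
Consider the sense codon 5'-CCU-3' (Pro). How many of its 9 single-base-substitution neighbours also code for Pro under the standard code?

3

Position 1: none → 0 synonymous.
Position 2: none → 0 synonymous.
Position 3: CCC, CCA, CCG → 3 synonymous.
Total: 0 + 0 + 3 = 3.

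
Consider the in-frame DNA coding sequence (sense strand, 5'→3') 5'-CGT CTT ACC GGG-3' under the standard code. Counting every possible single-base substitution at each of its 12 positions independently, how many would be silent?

Codon 1 (CGT, Arg): 3 synonymous substitutions.
Codon 2 (CTT, Leu): 3 synonymous substitutions.
Codon 3 (ACC, Thr): 3 synonymous substitutions.
Codon 4 (GGG, Gly): 3 synonymous substitutions.
Total: 3 + 3 + 3 + 3 = 12.

12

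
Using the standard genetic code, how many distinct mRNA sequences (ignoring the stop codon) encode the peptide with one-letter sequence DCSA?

Asp: 2 codons.
Cys: 2 codons.
Ser: 6 codons.
Ala: 4 codons.
2 × 2 × 6 × 4 = 96.

96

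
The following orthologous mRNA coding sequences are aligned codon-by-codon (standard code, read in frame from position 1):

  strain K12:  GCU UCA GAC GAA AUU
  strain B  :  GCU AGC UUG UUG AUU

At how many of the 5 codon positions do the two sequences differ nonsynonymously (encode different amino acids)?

2

Codon 1: GCU Ala / GCU Ala — identical.
Codon 2: UCA Ser / AGC Ser — synonymous.
Codon 3: GAC Asp / UUG Leu — nonsynonymous.
Codon 4: GAA Glu / UUG Leu — nonsynonymous.
Codon 5: AUU Ile / AUU Ile — identical.
Nonsynonymous differences: 2.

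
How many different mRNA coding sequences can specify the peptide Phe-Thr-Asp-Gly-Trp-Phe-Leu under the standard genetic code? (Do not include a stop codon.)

Phe: 2 codons.
Thr: 4 codons.
Asp: 2 codons.
Gly: 4 codons.
Trp: 1 codon.
Phe: 2 codons.
Leu: 6 codons.
2 × 4 × 2 × 4 × 1 × 2 × 6 = 768.

768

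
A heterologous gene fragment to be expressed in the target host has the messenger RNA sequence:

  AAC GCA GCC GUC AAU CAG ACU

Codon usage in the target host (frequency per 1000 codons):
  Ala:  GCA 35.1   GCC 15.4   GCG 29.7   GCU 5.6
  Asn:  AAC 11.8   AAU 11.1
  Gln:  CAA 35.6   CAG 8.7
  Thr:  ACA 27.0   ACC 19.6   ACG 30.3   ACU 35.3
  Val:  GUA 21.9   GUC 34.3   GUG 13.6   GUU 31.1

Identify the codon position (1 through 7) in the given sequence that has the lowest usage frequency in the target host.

6

Codon 1 AAC (Asn): 11.8 per 1000.
Codon 2 GCA (Ala): 35.1 per 1000.
Codon 3 GCC (Ala): 15.4 per 1000.
Codon 4 GUC (Val): 34.3 per 1000.
Codon 5 AAU (Asn): 11.1 per 1000.
Codon 6 CAG (Gln): 8.7 per 1000.
Codon 7 ACU (Thr): 35.3 per 1000.
Lowest frequency is 8.7 at codon 6.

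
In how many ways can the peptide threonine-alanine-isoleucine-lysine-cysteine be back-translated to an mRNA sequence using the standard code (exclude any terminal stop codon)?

Thr: 4 codons.
Ala: 4 codons.
Ile: 3 codons.
Lys: 2 codons.
Cys: 2 codons.
4 × 4 × 3 × 2 × 2 = 192.

192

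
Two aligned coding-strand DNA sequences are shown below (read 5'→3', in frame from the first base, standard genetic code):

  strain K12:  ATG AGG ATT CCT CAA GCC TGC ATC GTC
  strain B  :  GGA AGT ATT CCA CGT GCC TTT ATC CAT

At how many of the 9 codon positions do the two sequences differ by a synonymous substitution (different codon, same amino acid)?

1

Codon 1: ATG Met / GGA Gly — nonsynonymous.
Codon 2: AGG Arg / AGT Ser — nonsynonymous.
Codon 3: ATT Ile / ATT Ile — identical.
Codon 4: CCT Pro / CCA Pro — synonymous.
Codon 5: CAA Gln / CGT Arg — nonsynonymous.
Codon 6: GCC Ala / GCC Ala — identical.
Codon 7: TGC Cys / TTT Phe — nonsynonymous.
Codon 8: ATC Ile / ATC Ile — identical.
Codon 9: GTC Val / CAT His — nonsynonymous.
Synonymous differences: 1.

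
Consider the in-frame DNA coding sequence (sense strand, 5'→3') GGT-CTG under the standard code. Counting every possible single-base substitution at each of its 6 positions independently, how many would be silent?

7

Codon 1 (GGT, Gly): 3 synonymous substitutions.
Codon 2 (CTG, Leu): 4 synonymous substitutions.
Total: 3 + 4 = 7.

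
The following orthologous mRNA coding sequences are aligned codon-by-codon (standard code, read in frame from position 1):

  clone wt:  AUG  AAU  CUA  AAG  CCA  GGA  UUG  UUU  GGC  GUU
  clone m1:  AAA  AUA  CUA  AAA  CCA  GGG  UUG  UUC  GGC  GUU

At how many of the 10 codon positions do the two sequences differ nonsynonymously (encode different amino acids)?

Codon 1: AUG Met / AAA Lys — nonsynonymous.
Codon 2: AAU Asn / AUA Ile — nonsynonymous.
Codon 3: CUA Leu / CUA Leu — identical.
Codon 4: AAG Lys / AAA Lys — synonymous.
Codon 5: CCA Pro / CCA Pro — identical.
Codon 6: GGA Gly / GGG Gly — synonymous.
Codon 7: UUG Leu / UUG Leu — identical.
Codon 8: UUU Phe / UUC Phe — synonymous.
Codon 9: GGC Gly / GGC Gly — identical.
Codon 10: GUU Val / GUU Val — identical.
Nonsynonymous differences: 2.

2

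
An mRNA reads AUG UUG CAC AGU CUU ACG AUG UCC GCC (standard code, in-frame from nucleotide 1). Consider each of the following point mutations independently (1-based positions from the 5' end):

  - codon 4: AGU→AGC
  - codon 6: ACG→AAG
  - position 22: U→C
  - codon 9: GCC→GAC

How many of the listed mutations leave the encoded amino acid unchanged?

1

Codon 4: AGU (Ser) → AGC (Ser) — synonymous.
Codon 6: ACG (Thr) → AAG (Lys) — missense.
Codon 8: UCC (Ser) → CCC (Pro) — missense.
Codon 9: GCC (Ala) → GAC (Asp) — missense.
Synonymous: 1 of 4.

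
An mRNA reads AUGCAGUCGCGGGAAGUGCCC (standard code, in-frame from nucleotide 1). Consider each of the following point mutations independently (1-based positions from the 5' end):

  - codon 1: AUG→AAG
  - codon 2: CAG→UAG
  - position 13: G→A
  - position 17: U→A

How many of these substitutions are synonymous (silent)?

Codon 1: AUG (Met) → AAG (Lys) — missense.
Codon 2: CAG (Gln) → UAG (Stop) — nonsense.
Codon 5: GAA (Glu) → AAA (Lys) — missense.
Codon 6: GUG (Val) → GAG (Glu) — missense.
Synonymous: 0 of 4.

0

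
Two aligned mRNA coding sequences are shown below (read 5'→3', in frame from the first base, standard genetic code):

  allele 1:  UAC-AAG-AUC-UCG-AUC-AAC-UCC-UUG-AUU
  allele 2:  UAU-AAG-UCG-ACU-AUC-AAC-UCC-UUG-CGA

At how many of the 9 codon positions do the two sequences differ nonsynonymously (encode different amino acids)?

3

Codon 1: UAC Tyr / UAU Tyr — synonymous.
Codon 2: AAG Lys / AAG Lys — identical.
Codon 3: AUC Ile / UCG Ser — nonsynonymous.
Codon 4: UCG Ser / ACU Thr — nonsynonymous.
Codon 5: AUC Ile / AUC Ile — identical.
Codon 6: AAC Asn / AAC Asn — identical.
Codon 7: UCC Ser / UCC Ser — identical.
Codon 8: UUG Leu / UUG Leu — identical.
Codon 9: AUU Ile / CGA Arg — nonsynonymous.
Nonsynonymous differences: 3.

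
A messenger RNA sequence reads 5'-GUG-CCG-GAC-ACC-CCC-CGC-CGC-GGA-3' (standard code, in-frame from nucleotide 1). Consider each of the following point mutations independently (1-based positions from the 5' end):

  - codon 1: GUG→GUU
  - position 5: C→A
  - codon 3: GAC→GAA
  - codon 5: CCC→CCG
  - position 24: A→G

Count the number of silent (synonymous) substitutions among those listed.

Codon 1: GUG (Val) → GUU (Val) — synonymous.
Codon 2: CCG (Pro) → CAG (Gln) — missense.
Codon 3: GAC (Asp) → GAA (Glu) — missense.
Codon 5: CCC (Pro) → CCG (Pro) — synonymous.
Codon 8: GGA (Gly) → GGG (Gly) — synonymous.
Synonymous: 3 of 5.

3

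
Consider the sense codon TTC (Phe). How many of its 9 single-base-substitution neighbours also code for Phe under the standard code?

1

Position 1: none → 0 synonymous.
Position 2: none → 0 synonymous.
Position 3: TTT → 1 synonymous.
Total: 0 + 0 + 1 = 1.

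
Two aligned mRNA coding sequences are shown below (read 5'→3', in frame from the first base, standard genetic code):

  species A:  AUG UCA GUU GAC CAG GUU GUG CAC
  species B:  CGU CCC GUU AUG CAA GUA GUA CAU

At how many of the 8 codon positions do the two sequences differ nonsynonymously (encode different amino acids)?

Codon 1: AUG Met / CGU Arg — nonsynonymous.
Codon 2: UCA Ser / CCC Pro — nonsynonymous.
Codon 3: GUU Val / GUU Val — identical.
Codon 4: GAC Asp / AUG Met — nonsynonymous.
Codon 5: CAG Gln / CAA Gln — synonymous.
Codon 6: GUU Val / GUA Val — synonymous.
Codon 7: GUG Val / GUA Val — synonymous.
Codon 8: CAC His / CAU His — synonymous.
Nonsynonymous differences: 3.

3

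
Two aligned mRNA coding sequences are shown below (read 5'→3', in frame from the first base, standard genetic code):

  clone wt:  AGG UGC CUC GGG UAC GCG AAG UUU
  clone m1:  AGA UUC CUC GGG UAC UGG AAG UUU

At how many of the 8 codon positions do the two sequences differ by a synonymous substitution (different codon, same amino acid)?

1

Codon 1: AGG Arg / AGA Arg — synonymous.
Codon 2: UGC Cys / UUC Phe — nonsynonymous.
Codon 3: CUC Leu / CUC Leu — identical.
Codon 4: GGG Gly / GGG Gly — identical.
Codon 5: UAC Tyr / UAC Tyr — identical.
Codon 6: GCG Ala / UGG Trp — nonsynonymous.
Codon 7: AAG Lys / AAG Lys — identical.
Codon 8: UUU Phe / UUU Phe — identical.
Synonymous differences: 1.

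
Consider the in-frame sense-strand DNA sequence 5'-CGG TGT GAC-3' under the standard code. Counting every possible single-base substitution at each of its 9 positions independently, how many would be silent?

6

Codon 1 (CGG, Arg): 4 synonymous substitutions.
Codon 2 (TGT, Cys): 1 synonymous substitution.
Codon 3 (GAC, Asp): 1 synonymous substitution.
Total: 4 + 1 + 1 = 6.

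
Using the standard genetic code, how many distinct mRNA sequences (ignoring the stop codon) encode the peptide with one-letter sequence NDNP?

32

Asn: 2 codons.
Asp: 2 codons.
Asn: 2 codons.
Pro: 4 codons.
2 × 2 × 2 × 4 = 32.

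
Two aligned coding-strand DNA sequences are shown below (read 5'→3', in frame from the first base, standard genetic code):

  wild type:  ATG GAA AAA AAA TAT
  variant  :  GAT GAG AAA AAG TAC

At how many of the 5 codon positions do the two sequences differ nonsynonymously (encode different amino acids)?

1

Codon 1: ATG Met / GAT Asp — nonsynonymous.
Codon 2: GAA Glu / GAG Glu — synonymous.
Codon 3: AAA Lys / AAA Lys — identical.
Codon 4: AAA Lys / AAG Lys — synonymous.
Codon 5: TAT Tyr / TAC Tyr — synonymous.
Nonsynonymous differences: 1.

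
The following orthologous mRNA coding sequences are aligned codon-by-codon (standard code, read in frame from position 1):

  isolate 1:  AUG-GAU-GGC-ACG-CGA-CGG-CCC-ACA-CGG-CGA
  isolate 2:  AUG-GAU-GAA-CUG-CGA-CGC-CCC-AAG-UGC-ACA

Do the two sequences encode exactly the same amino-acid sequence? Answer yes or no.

no

Codon 1: AUG Met / AUG Met — identical.
Codon 2: GAU Asp / GAU Asp — identical.
Codon 3: GGC Gly / GAA Glu — nonsynonymous.
Codon 4: ACG Thr / CUG Leu — nonsynonymous.
Codon 5: CGA Arg / CGA Arg — identical.
Codon 6: CGG Arg / CGC Arg — synonymous.
Codon 7: CCC Pro / CCC Pro — identical.
Codon 8: ACA Thr / AAG Lys — nonsynonymous.
Codon 9: CGG Arg / UGC Cys — nonsynonymous.
Codon 10: CGA Arg / ACA Thr — nonsynonymous.
Nonsynonymous differences: 5 → different protein.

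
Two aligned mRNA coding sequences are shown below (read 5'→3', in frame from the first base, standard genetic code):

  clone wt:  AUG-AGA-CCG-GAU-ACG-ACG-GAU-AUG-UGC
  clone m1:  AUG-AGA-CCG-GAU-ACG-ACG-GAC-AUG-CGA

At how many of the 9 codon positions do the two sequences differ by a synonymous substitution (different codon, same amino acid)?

Codon 1: AUG Met / AUG Met — identical.
Codon 2: AGA Arg / AGA Arg — identical.
Codon 3: CCG Pro / CCG Pro — identical.
Codon 4: GAU Asp / GAU Asp — identical.
Codon 5: ACG Thr / ACG Thr — identical.
Codon 6: ACG Thr / ACG Thr — identical.
Codon 7: GAU Asp / GAC Asp — synonymous.
Codon 8: AUG Met / AUG Met — identical.
Codon 9: UGC Cys / CGA Arg — nonsynonymous.
Synonymous differences: 1.

1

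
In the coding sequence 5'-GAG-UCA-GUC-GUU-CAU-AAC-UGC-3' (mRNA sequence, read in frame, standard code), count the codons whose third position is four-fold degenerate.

Codon 1 GAG (Glu): third position 2-fold.
Codon 2 UCA (Ser): third position 4-fold.
Codon 3 GUC (Val): third position 4-fold.
Codon 4 GUU (Val): third position 4-fold.
Codon 5 CAU (His): third position 2-fold.
Codon 6 AAC (Asn): third position 2-fold.
Codon 7 UGC (Cys): third position 2-fold.
Four-fold degenerate third positions: 3.

3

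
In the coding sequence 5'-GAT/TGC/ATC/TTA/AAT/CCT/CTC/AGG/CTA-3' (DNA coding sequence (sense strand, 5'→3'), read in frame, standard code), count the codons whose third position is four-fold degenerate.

Codon 1 GAT (Asp): third position 2-fold.
Codon 2 TGC (Cys): third position 2-fold.
Codon 3 ATC (Ile): third position 3-fold.
Codon 4 TTA (Leu): third position 2-fold.
Codon 5 AAT (Asn): third position 2-fold.
Codon 6 CCT (Pro): third position 4-fold.
Codon 7 CTC (Leu): third position 4-fold.
Codon 8 AGG (Arg): third position 2-fold.
Codon 9 CTA (Leu): third position 4-fold.
Four-fold degenerate third positions: 3.

3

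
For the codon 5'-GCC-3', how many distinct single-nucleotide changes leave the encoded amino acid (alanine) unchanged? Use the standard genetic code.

3

Position 1: none → 0 synonymous.
Position 2: none → 0 synonymous.
Position 3: GCT, GCA, GCG → 3 synonymous.
Total: 0 + 0 + 3 = 3.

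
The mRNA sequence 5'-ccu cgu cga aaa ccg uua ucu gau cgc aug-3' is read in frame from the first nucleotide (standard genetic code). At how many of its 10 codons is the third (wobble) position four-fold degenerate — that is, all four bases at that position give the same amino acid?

6

Codon 1 CCU (Pro): third position 4-fold.
Codon 2 CGU (Arg): third position 4-fold.
Codon 3 CGA (Arg): third position 4-fold.
Codon 4 AAA (Lys): third position 2-fold.
Codon 5 CCG (Pro): third position 4-fold.
Codon 6 UUA (Leu): third position 2-fold.
Codon 7 UCU (Ser): third position 4-fold.
Codon 8 GAU (Asp): third position 2-fold.
Codon 9 CGC (Arg): third position 4-fold.
Codon 10 AUG (Met): third position 1-fold.
Four-fold degenerate third positions: 6.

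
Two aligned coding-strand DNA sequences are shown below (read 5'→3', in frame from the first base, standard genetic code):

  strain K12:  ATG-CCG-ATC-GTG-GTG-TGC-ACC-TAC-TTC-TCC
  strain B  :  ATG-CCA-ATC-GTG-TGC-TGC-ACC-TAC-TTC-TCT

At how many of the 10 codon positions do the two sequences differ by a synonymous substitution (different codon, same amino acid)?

Codon 1: ATG Met / ATG Met — identical.
Codon 2: CCG Pro / CCA Pro — synonymous.
Codon 3: ATC Ile / ATC Ile — identical.
Codon 4: GTG Val / GTG Val — identical.
Codon 5: GTG Val / TGC Cys — nonsynonymous.
Codon 6: TGC Cys / TGC Cys — identical.
Codon 7: ACC Thr / ACC Thr — identical.
Codon 8: TAC Tyr / TAC Tyr — identical.
Codon 9: TTC Phe / TTC Phe — identical.
Codon 10: TCC Ser / TCT Ser — synonymous.
Synonymous differences: 2.

2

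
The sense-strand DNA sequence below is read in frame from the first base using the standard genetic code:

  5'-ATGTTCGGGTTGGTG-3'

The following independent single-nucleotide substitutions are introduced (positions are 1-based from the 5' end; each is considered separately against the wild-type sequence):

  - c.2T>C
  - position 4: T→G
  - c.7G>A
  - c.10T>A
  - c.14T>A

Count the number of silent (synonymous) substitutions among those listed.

Codon 1: ATG (Met) → ACG (Thr) — missense.
Codon 2: TTC (Phe) → GTC (Val) — missense.
Codon 3: GGG (Gly) → AGG (Arg) — missense.
Codon 4: TTG (Leu) → ATG (Met) — missense.
Codon 5: GTG (Val) → GAG (Glu) — missense.
Synonymous: 0 of 5.

0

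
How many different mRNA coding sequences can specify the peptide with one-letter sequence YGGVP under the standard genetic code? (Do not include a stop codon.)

Tyr: 2 codons.
Gly: 4 codons.
Gly: 4 codons.
Val: 4 codons.
Pro: 4 codons.
2 × 4 × 4 × 4 × 4 = 512.

512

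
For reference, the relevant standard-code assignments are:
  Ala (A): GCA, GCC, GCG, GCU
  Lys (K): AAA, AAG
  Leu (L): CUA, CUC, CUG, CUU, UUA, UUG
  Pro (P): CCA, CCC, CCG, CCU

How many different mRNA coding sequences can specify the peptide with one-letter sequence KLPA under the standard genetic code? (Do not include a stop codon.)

192

Lys: 2 codons.
Leu: 6 codons.
Pro: 4 codons.
Ala: 4 codons.
2 × 6 × 4 × 4 = 192.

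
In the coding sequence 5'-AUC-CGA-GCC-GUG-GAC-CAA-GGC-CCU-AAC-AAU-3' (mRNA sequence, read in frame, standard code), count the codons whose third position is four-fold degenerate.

5

Codon 1 AUC (Ile): third position 3-fold.
Codon 2 CGA (Arg): third position 4-fold.
Codon 3 GCC (Ala): third position 4-fold.
Codon 4 GUG (Val): third position 4-fold.
Codon 5 GAC (Asp): third position 2-fold.
Codon 6 CAA (Gln): third position 2-fold.
Codon 7 GGC (Gly): third position 4-fold.
Codon 8 CCU (Pro): third position 4-fold.
Codon 9 AAC (Asn): third position 2-fold.
Codon 10 AAU (Asn): third position 2-fold.
Four-fold degenerate third positions: 5.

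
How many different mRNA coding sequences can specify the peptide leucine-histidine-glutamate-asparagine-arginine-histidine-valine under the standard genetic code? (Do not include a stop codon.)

Leu: 6 codons.
His: 2 codons.
Glu: 2 codons.
Asn: 2 codons.
Arg: 6 codons.
His: 2 codons.
Val: 4 codons.
6 × 2 × 2 × 2 × 6 × 2 × 4 = 2304.

2304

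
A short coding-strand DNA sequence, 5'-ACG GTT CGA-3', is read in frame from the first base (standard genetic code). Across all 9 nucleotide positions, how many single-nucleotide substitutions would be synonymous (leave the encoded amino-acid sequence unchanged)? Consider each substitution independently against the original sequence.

10

Codon 1 (ACG, Thr): 3 synonymous substitutions.
Codon 2 (GTT, Val): 3 synonymous substitutions.
Codon 3 (CGA, Arg): 4 synonymous substitutions.
Total: 3 + 3 + 4 = 10.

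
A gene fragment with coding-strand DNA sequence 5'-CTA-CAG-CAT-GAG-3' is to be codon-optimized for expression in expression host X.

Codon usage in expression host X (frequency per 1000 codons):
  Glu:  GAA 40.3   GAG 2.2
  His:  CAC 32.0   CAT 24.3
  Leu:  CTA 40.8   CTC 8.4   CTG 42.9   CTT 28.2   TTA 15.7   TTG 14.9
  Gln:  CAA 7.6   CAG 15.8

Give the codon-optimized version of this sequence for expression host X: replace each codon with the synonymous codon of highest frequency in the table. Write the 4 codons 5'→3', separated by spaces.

Codon 1 (Leu): best is CTG at 42.9.
Codon 2 (Gln): best is CAG at 15.8.
Codon 3 (His): best is CAC at 32.0.
Codon 4 (Glu): best is GAA at 40.3.

CTG CAG CAC GAA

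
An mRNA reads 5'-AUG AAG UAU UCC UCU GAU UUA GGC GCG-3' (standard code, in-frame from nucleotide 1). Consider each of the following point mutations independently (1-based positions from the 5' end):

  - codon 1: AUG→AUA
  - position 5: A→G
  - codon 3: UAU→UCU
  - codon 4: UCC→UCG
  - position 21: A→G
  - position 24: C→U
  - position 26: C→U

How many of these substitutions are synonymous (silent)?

Codon 1: AUG (Met) → AUA (Ile) — missense.
Codon 2: AAG (Lys) → AGG (Arg) — missense.
Codon 3: UAU (Tyr) → UCU (Ser) — missense.
Codon 4: UCC (Ser) → UCG (Ser) — synonymous.
Codon 7: UUA (Leu) → UUG (Leu) — synonymous.
Codon 8: GGC (Gly) → GGU (Gly) — synonymous.
Codon 9: GCG (Ala) → GUG (Val) — missense.
Synonymous: 3 of 7.

3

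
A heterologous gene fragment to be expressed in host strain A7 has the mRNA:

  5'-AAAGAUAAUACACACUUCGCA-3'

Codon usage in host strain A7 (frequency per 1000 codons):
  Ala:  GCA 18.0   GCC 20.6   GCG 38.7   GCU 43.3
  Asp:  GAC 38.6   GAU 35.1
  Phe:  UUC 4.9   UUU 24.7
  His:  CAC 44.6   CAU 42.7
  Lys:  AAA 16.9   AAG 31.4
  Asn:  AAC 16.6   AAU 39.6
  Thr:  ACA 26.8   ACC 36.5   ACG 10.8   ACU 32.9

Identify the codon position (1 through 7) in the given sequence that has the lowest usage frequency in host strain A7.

6

Codon 1 AAA (Lys): 16.9 per 1000.
Codon 2 GAU (Asp): 35.1 per 1000.
Codon 3 AAU (Asn): 39.6 per 1000.
Codon 4 ACA (Thr): 26.8 per 1000.
Codon 5 CAC (His): 44.6 per 1000.
Codon 6 UUC (Phe): 4.9 per 1000.
Codon 7 GCA (Ala): 18.0 per 1000.
Lowest frequency is 4.9 at codon 6.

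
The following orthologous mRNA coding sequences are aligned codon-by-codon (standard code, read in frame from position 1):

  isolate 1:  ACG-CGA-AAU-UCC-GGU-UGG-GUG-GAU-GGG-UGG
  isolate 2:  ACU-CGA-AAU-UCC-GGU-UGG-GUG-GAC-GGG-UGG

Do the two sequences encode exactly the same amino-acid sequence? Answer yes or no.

Codon 1: ACG Thr / ACU Thr — synonymous.
Codon 2: CGA Arg / CGA Arg — identical.
Codon 3: AAU Asn / AAU Asn — identical.
Codon 4: UCC Ser / UCC Ser — identical.
Codon 5: GGU Gly / GGU Gly — identical.
Codon 6: UGG Trp / UGG Trp — identical.
Codon 7: GUG Val / GUG Val — identical.
Codon 8: GAU Asp / GAC Asp — synonymous.
Codon 9: GGG Gly / GGG Gly — identical.
Codon 10: UGG Trp / UGG Trp — identical.
Nonsynonymous differences: 0 → same protein.

yes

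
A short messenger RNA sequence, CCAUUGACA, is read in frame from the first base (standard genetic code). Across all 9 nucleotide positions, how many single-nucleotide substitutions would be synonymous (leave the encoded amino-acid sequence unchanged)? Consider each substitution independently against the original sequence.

8

Codon 1 (CCA, Pro): 3 synonymous substitutions.
Codon 2 (UUG, Leu): 2 synonymous substitutions.
Codon 3 (ACA, Thr): 3 synonymous substitutions.
Total: 3 + 2 + 3 = 8.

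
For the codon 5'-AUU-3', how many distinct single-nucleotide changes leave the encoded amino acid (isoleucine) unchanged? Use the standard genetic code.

Position 1: none → 0 synonymous.
Position 2: none → 0 synonymous.
Position 3: AUC, AUA → 2 synonymous.
Total: 0 + 0 + 2 = 2.

2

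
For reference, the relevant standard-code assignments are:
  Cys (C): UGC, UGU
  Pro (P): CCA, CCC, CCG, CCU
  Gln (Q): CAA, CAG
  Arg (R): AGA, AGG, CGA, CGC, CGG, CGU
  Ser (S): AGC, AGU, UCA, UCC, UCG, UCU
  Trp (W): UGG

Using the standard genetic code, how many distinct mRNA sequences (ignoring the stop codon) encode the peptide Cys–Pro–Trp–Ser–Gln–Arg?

Cys: 2 codons.
Pro: 4 codons.
Trp: 1 codon.
Ser: 6 codons.
Gln: 2 codons.
Arg: 6 codons.
2 × 4 × 1 × 6 × 2 × 6 = 576.

576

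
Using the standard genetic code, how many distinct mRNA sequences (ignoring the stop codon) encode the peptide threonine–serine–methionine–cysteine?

Thr: 4 codons.
Ser: 6 codons.
Met: 1 codon.
Cys: 2 codons.
4 × 6 × 1 × 2 = 48.

48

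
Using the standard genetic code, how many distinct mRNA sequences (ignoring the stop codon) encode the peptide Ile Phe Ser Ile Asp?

216

Ile: 3 codons.
Phe: 2 codons.
Ser: 6 codons.
Ile: 3 codons.
Asp: 2 codons.
3 × 2 × 6 × 3 × 2 = 216.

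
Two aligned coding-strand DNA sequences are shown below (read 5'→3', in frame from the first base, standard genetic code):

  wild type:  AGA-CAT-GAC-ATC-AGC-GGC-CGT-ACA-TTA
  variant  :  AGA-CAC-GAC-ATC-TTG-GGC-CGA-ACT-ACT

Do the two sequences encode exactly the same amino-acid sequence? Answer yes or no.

no

Codon 1: AGA Arg / AGA Arg — identical.
Codon 2: CAT His / CAC His — synonymous.
Codon 3: GAC Asp / GAC Asp — identical.
Codon 4: ATC Ile / ATC Ile — identical.
Codon 5: AGC Ser / TTG Leu — nonsynonymous.
Codon 6: GGC Gly / GGC Gly — identical.
Codon 7: CGT Arg / CGA Arg — synonymous.
Codon 8: ACA Thr / ACT Thr — synonymous.
Codon 9: TTA Leu / ACT Thr — nonsynonymous.
Nonsynonymous differences: 2 → different protein.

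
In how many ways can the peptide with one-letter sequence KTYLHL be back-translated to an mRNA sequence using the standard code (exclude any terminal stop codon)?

1152

Lys: 2 codons.
Thr: 4 codons.
Tyr: 2 codons.
Leu: 6 codons.
His: 2 codons.
Leu: 6 codons.
2 × 4 × 2 × 6 × 2 × 6 = 1152.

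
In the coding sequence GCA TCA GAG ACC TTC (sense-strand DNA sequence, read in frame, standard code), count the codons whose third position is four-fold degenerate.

3

Codon 1 GCA (Ala): third position 4-fold.
Codon 2 TCA (Ser): third position 4-fold.
Codon 3 GAG (Glu): third position 2-fold.
Codon 4 ACC (Thr): third position 4-fold.
Codon 5 TTC (Phe): third position 2-fold.
Four-fold degenerate third positions: 3.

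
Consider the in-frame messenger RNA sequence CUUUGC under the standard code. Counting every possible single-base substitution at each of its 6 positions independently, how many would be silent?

4

Codon 1 (CUU, Leu): 3 synonymous substitutions.
Codon 2 (UGC, Cys): 1 synonymous substitution.
Total: 3 + 1 = 4.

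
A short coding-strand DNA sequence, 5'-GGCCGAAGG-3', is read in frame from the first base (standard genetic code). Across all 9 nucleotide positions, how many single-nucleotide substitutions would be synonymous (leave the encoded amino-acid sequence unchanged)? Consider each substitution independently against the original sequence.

Codon 1 (GGC, Gly): 3 synonymous substitutions.
Codon 2 (CGA, Arg): 4 synonymous substitutions.
Codon 3 (AGG, Arg): 2 synonymous substitutions.
Total: 3 + 4 + 2 = 9.

9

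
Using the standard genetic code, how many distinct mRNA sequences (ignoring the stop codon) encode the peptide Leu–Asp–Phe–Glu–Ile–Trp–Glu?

Leu: 6 codons.
Asp: 2 codons.
Phe: 2 codons.
Glu: 2 codons.
Ile: 3 codons.
Trp: 1 codon.
Glu: 2 codons.
6 × 2 × 2 × 2 × 3 × 1 × 2 = 288.

288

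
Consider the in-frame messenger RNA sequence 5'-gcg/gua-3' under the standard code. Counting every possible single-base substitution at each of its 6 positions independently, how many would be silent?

Codon 1 (GCG, Ala): 3 synonymous substitutions.
Codon 2 (GUA, Val): 3 synonymous substitutions.
Total: 3 + 3 = 6.

6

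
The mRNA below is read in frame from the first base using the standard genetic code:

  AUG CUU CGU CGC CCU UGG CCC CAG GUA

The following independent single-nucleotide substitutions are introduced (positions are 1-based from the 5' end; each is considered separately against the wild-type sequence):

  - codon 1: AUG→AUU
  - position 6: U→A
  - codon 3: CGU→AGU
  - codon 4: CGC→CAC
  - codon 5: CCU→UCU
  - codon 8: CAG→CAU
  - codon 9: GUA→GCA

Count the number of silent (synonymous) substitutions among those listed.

1

Codon 1: AUG (Met) → AUU (Ile) — missense.
Codon 2: CUU (Leu) → CUA (Leu) — synonymous.
Codon 3: CGU (Arg) → AGU (Ser) — missense.
Codon 4: CGC (Arg) → CAC (His) — missense.
Codon 5: CCU (Pro) → UCU (Ser) — missense.
Codon 8: CAG (Gln) → CAU (His) — missense.
Codon 9: GUA (Val) → GCA (Ala) — missense.
Synonymous: 1 of 7.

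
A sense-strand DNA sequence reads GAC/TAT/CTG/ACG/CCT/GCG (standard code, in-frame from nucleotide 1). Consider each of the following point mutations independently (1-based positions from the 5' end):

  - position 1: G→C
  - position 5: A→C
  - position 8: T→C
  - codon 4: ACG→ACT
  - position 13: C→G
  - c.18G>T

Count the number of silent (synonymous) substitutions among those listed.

Codon 1: GAC (Asp) → CAC (His) — missense.
Codon 2: TAT (Tyr) → TCT (Ser) — missense.
Codon 3: CTG (Leu) → CCG (Pro) — missense.
Codon 4: ACG (Thr) → ACT (Thr) — synonymous.
Codon 5: CCT (Pro) → GCT (Ala) — missense.
Codon 6: GCG (Ala) → GCT (Ala) — synonymous.
Synonymous: 2 of 6.

2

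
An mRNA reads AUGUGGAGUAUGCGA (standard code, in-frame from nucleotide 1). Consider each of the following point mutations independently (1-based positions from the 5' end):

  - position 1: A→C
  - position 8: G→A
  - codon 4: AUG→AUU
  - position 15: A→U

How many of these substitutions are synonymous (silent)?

Codon 1: AUG (Met) → CUG (Leu) — missense.
Codon 3: AGU (Ser) → AAU (Asn) — missense.
Codon 4: AUG (Met) → AUU (Ile) — missense.
Codon 5: CGA (Arg) → CGU (Arg) — synonymous.
Synonymous: 1 of 4.

1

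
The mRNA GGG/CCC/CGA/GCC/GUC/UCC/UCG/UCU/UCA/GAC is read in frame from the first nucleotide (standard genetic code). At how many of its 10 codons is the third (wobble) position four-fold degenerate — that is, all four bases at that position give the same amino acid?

Codon 1 GGG (Gly): third position 4-fold.
Codon 2 CCC (Pro): third position 4-fold.
Codon 3 CGA (Arg): third position 4-fold.
Codon 4 GCC (Ala): third position 4-fold.
Codon 5 GUC (Val): third position 4-fold.
Codon 6 UCC (Ser): third position 4-fold.
Codon 7 UCG (Ser): third position 4-fold.
Codon 8 UCU (Ser): third position 4-fold.
Codon 9 UCA (Ser): third position 4-fold.
Codon 10 GAC (Asp): third position 2-fold.
Four-fold degenerate third positions: 9.

9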